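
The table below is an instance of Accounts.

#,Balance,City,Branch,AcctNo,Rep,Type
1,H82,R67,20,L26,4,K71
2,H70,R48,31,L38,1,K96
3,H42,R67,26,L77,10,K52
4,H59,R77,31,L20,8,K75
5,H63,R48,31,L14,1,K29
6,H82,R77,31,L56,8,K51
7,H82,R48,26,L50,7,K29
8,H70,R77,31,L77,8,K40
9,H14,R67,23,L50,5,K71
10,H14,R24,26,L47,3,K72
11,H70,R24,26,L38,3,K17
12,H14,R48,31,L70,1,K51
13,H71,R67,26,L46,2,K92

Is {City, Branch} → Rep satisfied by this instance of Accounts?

(City=R67, Branch=20): row 1 → Rep = 4 ✓
(City=R48, Branch=31): rows 2, 5, 12 → Rep = 1, 1, 1 ✓
(City=R67, Branch=26): rows 3, 13 → Rep takes values {10, 2} — violation
(City=R77, Branch=31): rows 4, 6, 8 → Rep = 8, 8, 8 ✓
(City=R48, Branch=26): row 7 → Rep = 7 ✓
(City=R67, Branch=23): row 9 → Rep = 5 ✓
(City=R24, Branch=26): rows 10, 11 → Rep = 3, 3 ✓
Two rows agree on {City, Branch} but differ on Rep, so {City, Branch} → Rep does not hold.

No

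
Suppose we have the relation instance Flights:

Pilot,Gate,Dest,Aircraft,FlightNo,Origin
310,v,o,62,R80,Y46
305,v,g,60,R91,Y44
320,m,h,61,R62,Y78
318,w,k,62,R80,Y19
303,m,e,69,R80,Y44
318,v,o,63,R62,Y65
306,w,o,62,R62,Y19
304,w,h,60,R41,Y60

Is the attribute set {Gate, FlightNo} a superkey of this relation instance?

Yes

All 8 rows have distinct {Gate, FlightNo} values, so {Gate, FlightNo} → (all attributes) holds and {Gate, FlightNo} is a superkey.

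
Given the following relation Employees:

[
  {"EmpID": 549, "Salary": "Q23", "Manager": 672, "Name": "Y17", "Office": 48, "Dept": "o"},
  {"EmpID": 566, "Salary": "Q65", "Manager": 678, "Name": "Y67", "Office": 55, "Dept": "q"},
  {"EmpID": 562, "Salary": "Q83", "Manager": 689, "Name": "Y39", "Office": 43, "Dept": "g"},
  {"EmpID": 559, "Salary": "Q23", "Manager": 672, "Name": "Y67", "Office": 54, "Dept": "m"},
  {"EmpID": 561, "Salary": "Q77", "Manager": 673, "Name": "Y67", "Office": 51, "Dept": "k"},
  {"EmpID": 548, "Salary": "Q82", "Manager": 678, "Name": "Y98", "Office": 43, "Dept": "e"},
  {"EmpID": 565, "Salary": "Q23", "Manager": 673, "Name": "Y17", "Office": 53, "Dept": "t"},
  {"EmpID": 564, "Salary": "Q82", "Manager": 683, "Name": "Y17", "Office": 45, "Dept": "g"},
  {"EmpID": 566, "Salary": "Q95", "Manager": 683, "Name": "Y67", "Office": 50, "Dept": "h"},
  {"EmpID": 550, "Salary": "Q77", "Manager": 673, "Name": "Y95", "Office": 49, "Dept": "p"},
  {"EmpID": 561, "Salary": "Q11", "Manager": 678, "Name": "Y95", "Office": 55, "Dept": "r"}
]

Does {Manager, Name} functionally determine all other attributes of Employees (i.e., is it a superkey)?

Yes

All 11 rows have distinct {Manager, Name} values, so {Manager, Name} → (all attributes) holds and {Manager, Name} is a superkey.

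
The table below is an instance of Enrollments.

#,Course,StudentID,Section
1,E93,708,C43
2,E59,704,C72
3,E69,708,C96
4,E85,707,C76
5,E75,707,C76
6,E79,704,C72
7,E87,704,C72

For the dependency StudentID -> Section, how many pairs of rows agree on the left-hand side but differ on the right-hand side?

StudentID=708: violating pairs (1,3) — 1 pair.
StudentID=704: all 3 rows agree on Section — 0 pairs.
StudentID=707: all 2 rows agree on Section — 0 pairs.

1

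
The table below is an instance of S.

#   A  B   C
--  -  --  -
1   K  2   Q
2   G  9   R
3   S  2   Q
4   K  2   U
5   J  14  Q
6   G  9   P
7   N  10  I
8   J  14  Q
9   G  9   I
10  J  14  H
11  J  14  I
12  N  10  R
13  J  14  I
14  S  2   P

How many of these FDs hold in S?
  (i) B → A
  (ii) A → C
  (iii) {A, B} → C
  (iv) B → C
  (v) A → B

1

(i) B → A: B=2: rows 1, 3, 4, 14 → A takes values {K, S} — violation — fails.
(ii) A → C: A=K: rows 1, 4 → C takes values {Q, U} — violation; A=G: rows 2, 6, 9 → C takes values {R, P, I} — violation; A=S: rows 3, 14 → C takes values {Q, P} — violation; A=J: rows 5, 8, 10, 11, 13 → C takes values {Q, H, I} — violation; A=N: rows 7, 12 → C takes values {I, R} — violation — fails.
(iii) {A, B} → C: (A=K, B=2): rows 1, 4 → C takes values {Q, U} — violation; (A=G, B=9): rows 2, 6, 9 → C takes values {R, P, I} — violation; (A=S, B=2): rows 3, 14 → C takes values {Q, P} — violation; (A=J, B=14): rows 5, 8, 10, 11, 13 → C takes values {Q, H, I} — violation; (A=N, B=10): rows 7, 12 → C takes values {I, R} — violation — fails.
(iv) B → C: B=2: rows 1, 3, 4, 14 → C takes values {Q, U, P} — violation; B=9: rows 2, 6, 9 → C takes values {R, P, I} — violation; B=14: rows 5, 8, 10, 11, 13 → C takes values {Q, H, I} — violation; B=10: rows 7, 12 → C takes values {I, R} — violation — fails.
(v) A → B: every LHS value maps to a single RHS value — holds.
1 of the 5 dependencies holds.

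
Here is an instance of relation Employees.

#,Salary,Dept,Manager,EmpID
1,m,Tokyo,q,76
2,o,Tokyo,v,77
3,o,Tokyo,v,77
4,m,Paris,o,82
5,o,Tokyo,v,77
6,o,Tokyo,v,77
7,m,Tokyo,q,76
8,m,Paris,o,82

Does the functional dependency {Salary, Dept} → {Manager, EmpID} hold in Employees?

(Salary=m, Dept=Tokyo): rows 1, 7 → {Manager,EmpID} = (q, 76), (q, 76) ✓
(Salary=o, Dept=Tokyo): rows 2, 3, 5, 6 → {Manager,EmpID} = (v, 77), (v, 77), (v, 77), (v, 77) ✓
(Salary=m, Dept=Paris): rows 4, 8 → {Manager,EmpID} = (o, 82), (o, 82) ✓
Every {Salary, Dept} value is associated with a single {Manager, EmpID} value, so {Salary, Dept} → {Manager, EmpID} holds.

Yes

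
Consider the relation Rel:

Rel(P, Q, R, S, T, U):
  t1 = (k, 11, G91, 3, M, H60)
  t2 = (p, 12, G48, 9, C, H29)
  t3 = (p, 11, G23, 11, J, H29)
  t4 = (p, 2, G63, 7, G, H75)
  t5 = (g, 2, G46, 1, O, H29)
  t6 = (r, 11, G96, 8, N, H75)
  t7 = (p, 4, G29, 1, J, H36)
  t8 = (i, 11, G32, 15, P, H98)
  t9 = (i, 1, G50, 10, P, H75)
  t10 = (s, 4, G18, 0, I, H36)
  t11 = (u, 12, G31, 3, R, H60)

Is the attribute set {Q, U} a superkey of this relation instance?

No

Rows 7 and 10 have the same {Q, U} value (Q=4, U=H36) but are distinct tuples, so {Q, U} does not determine every attribute — not a superkey.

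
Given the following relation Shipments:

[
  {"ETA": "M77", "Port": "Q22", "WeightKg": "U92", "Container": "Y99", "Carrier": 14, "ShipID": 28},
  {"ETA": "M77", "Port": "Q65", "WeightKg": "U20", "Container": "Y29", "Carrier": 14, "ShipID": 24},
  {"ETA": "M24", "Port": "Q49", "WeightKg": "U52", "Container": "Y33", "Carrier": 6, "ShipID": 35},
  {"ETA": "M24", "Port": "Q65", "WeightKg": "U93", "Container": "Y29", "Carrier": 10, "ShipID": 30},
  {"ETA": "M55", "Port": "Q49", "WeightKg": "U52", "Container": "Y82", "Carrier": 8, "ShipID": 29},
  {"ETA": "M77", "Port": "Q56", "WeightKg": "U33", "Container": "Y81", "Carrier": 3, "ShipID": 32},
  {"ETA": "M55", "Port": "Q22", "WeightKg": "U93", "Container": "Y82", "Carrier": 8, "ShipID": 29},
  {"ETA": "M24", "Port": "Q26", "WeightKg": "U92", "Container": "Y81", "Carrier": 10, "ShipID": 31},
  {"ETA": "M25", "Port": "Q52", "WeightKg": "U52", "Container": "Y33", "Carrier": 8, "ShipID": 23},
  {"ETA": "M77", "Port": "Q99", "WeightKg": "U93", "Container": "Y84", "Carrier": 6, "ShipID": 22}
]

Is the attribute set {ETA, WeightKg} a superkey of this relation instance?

All 10 rows have distinct {ETA, WeightKg} values, so {ETA, WeightKg} → (all attributes) holds and {ETA, WeightKg} is a superkey.

Yes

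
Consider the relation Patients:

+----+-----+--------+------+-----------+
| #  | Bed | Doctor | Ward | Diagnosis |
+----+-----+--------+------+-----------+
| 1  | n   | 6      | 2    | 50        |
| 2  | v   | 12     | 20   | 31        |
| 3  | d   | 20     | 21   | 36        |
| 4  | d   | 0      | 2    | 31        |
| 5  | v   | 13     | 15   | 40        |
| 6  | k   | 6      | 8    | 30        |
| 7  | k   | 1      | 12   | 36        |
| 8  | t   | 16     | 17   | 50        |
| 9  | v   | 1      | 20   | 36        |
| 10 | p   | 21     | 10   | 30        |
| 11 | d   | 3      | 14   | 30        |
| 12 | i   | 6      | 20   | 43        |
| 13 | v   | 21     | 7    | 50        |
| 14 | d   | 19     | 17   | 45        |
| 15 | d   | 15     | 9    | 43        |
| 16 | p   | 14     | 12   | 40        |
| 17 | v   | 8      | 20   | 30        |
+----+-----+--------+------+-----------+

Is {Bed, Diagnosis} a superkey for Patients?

Yes

All 17 rows have distinct {Bed, Diagnosis} values, so {Bed, Diagnosis} → (all attributes) holds and {Bed, Diagnosis} is a superkey.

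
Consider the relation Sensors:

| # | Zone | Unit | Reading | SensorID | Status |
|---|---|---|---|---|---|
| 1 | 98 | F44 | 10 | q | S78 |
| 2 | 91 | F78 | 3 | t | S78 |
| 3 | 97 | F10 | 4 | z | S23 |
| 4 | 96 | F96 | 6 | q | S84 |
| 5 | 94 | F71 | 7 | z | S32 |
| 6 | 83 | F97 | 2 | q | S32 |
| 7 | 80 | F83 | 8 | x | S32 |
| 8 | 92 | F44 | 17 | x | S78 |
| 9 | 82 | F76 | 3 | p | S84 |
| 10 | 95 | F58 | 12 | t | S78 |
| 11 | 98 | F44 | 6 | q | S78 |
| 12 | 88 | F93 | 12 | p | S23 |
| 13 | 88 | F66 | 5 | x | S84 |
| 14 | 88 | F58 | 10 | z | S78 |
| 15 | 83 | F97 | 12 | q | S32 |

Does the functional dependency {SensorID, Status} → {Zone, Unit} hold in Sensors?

No

(SensorID=q, Status=S78): rows 1, 11 → {Zone,Unit} = (98, F44), (98, F44) ✓
(SensorID=t, Status=S78): rows 2, 10 → {Zone,Unit} takes values {(91, F78), (95, F58)} — violation
(SensorID=z, Status=S23): row 3 → {Zone,Unit} = (97, F10) ✓
(SensorID=q, Status=S84): row 4 → {Zone,Unit} = (96, F96) ✓
(SensorID=z, Status=S32): row 5 → {Zone,Unit} = (94, F71) ✓
(SensorID=q, Status=S32): rows 6, 15 → {Zone,Unit} = (83, F97), (83, F97) ✓
(SensorID=x, Status=S32): row 7 → {Zone,Unit} = (80, F83) ✓
(SensorID=x, Status=S78): row 8 → {Zone,Unit} = (92, F44) ✓
(SensorID=p, Status=S84): row 9 → {Zone,Unit} = (82, F76) ✓
(SensorID=p, Status=S23): row 12 → {Zone,Unit} = (88, F93) ✓
(SensorID=x, Status=S84): row 13 → {Zone,Unit} = (88, F66) ✓
(SensorID=z, Status=S78): row 14 → {Zone,Unit} = (88, F58) ✓
Two rows agree on {SensorID, Status} but differ on {Zone, Unit}, so {SensorID, Status} → {Zone, Unit} does not hold.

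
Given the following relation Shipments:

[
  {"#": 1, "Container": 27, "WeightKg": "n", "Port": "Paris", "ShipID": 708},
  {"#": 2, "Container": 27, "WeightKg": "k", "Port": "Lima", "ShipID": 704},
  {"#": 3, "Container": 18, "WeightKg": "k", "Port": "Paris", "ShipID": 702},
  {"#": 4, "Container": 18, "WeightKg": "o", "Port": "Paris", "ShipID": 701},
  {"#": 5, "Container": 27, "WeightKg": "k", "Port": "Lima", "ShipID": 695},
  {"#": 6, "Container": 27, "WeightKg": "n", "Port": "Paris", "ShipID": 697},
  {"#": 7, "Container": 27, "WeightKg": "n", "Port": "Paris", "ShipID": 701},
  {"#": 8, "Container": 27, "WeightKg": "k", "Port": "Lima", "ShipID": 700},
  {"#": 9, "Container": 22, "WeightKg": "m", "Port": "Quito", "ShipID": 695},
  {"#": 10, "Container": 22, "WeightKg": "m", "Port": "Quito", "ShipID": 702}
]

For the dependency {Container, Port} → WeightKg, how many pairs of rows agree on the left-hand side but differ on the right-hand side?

1

(Container=27, Port=Paris): all 3 rows agree on WeightKg — 0 pairs.
(Container=27, Port=Lima): all 3 rows agree on WeightKg — 0 pairs.
(Container=18, Port=Paris): violating pairs (3,4) — 1 pair.
(Container=22, Port=Quito): all 2 rows agree on WeightKg — 0 pairs.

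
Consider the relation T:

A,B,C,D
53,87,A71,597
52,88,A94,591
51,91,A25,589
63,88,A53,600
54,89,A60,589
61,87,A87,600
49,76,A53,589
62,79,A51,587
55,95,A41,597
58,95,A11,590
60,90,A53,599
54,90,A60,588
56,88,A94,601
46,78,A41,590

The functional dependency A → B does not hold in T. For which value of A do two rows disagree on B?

A=53: 1 row → B = 87 ✓
A=52: 1 row → B = 88 ✓
A=51: 1 row → B = 91 ✓
A=63: 1 row → B = 88 ✓
A=54: 2 rows → B takes values {89, 90} — violation
A=61: 1 row → B = 87 ✓
A=49: 1 row → B = 76 ✓
A=62: 1 row → B = 79 ✓
A=55: 1 row → B = 95 ✓
A=58: 1 row → B = 95 ✓
A=60: 1 row → B = 90 ✓
A=56: 1 row → B = 88 ✓
A=46: 1 row → B = 78 ✓
The only A value with inconsistent B is A=54.

54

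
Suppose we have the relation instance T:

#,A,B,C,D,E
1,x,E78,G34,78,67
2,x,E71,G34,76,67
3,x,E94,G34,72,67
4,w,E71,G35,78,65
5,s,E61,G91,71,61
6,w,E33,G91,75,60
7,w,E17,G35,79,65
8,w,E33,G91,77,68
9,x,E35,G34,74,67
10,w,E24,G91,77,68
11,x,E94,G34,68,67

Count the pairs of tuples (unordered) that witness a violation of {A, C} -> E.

2

(A=x, C=G34): all 5 rows agree on E — 0 pairs.
(A=w, C=G35): all 2 rows agree on E — 0 pairs.
(A=w, C=G91): violating pairs (6,8), (6,10) — 2 pairs.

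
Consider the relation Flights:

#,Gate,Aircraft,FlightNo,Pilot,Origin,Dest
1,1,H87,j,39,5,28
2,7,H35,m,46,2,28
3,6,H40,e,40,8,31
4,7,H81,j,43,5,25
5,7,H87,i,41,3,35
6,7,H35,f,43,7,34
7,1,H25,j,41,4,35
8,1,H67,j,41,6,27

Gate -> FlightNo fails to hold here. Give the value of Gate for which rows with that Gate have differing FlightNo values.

7

Gate=1: rows 1, 7, 8 → FlightNo = j, j, j ✓
Gate=7: rows 2, 4, 5, 6 → FlightNo takes values {m, j, i, f} — violation
Gate=6: row 3 → FlightNo = e ✓
The only Gate value with inconsistent FlightNo is Gate=7.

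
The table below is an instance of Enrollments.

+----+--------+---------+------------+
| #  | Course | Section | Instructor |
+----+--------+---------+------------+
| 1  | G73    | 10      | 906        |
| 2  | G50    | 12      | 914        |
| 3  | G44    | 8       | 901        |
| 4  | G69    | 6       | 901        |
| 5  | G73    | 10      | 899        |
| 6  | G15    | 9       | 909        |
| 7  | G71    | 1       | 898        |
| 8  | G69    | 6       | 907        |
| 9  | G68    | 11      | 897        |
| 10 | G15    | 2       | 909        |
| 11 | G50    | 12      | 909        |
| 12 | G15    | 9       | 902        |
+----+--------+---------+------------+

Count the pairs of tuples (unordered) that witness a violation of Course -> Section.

2

Course=G73: all 2 rows agree on Section — 0 pairs.
Course=G50: all 2 rows agree on Section — 0 pairs.
Course=G69: all 2 rows agree on Section — 0 pairs.
Course=G15: violating pairs (6,10), (10,12) — 2 pairs.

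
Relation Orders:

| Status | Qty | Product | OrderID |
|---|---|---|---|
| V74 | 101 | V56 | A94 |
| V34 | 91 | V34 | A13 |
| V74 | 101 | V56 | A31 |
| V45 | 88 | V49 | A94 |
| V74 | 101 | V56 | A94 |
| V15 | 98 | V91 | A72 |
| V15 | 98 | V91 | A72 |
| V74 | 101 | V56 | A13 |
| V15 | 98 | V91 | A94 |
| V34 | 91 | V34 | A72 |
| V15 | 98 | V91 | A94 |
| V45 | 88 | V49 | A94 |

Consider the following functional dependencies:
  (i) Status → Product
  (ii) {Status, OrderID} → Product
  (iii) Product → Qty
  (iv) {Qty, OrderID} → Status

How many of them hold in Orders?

(i) Status → Product: every LHS value maps to a single RHS value — holds.
(ii) {Status, OrderID} → Product: every LHS value maps to a single RHS value — holds.
(iii) Product → Qty: every LHS value maps to a single RHS value — holds.
(iv) {Qty, OrderID} → Status: every LHS value maps to a single RHS value — holds.
4 of the 4 dependencies hold.

4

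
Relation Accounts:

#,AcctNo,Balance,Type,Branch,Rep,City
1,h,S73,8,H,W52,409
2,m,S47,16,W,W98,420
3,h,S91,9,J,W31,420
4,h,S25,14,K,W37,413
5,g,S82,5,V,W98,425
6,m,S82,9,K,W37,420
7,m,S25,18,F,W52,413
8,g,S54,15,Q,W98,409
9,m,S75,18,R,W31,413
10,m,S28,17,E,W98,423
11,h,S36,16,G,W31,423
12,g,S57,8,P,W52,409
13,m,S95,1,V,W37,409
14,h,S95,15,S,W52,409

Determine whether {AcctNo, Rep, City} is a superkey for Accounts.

No

Rows 1 and 14 have the same {AcctNo, Rep, City} value (AcctNo=h, Rep=W52, City=409) but are distinct tuples, so {AcctNo, Rep, City} does not determine every attribute — not a superkey.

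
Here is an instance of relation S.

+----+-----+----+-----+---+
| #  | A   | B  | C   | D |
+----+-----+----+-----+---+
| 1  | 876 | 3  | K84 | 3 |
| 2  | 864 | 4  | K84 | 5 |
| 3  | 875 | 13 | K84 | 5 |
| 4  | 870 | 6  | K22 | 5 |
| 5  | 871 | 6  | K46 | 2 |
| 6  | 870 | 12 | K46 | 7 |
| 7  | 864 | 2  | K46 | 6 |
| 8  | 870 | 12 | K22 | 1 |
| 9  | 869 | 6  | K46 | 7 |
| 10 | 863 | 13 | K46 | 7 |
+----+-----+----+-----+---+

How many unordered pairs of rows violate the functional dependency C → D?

10

C=K84: violating pairs (1,2), (1,3) — 2 pairs.
C=K22: violating pairs (4,8) — 1 pair.
C=K46: violating pairs (5,6), (5,7), (5,9), (5,10), (6,7), (7,9), (7,10) — 7 pairs.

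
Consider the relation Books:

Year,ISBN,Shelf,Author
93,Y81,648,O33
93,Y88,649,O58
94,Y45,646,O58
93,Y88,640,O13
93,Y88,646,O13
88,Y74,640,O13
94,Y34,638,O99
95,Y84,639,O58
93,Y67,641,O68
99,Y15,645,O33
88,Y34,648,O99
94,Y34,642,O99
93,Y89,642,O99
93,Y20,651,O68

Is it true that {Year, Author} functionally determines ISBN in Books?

(Year=93, Author=O33): 1 row → ISBN = Y81 ✓
(Year=93, Author=O58): 1 row → ISBN = Y88 ✓
(Year=94, Author=O58): 1 row → ISBN = Y45 ✓
(Year=93, Author=O13): 2 rows → ISBN = Y88, Y88 ✓
(Year=88, Author=O13): 1 row → ISBN = Y74 ✓
(Year=94, Author=O99): 2 rows → ISBN = Y34, Y34 ✓
(Year=95, Author=O58): 1 row → ISBN = Y84 ✓
(Year=93, Author=O68): 2 rows → ISBN takes values {Y67, Y20} — violation
(Year=99, Author=O33): 1 row → ISBN = Y15 ✓
(Year=88, Author=O99): 1 row → ISBN = Y34 ✓
(Year=93, Author=O99): 1 row → ISBN = Y89 ✓
Two rows agree on {Year, Author} but differ on ISBN, so {Year, Author} → ISBN does not hold.

No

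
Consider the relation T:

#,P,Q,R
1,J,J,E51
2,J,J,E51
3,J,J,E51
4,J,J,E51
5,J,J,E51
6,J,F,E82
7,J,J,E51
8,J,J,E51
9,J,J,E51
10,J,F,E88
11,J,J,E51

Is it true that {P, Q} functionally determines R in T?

No

(P=J, Q=J): rows 1, 2, 3, 4, 5, 7, 8, 9, 11 → R = E51, E51, E51, E51, E51, E51, E51, E51, E51 ✓
(P=J, Q=F): rows 6, 10 → R takes values {E82, E88} — violation
Two rows agree on {P, Q} but differ on R, so {P, Q} -> R does not hold.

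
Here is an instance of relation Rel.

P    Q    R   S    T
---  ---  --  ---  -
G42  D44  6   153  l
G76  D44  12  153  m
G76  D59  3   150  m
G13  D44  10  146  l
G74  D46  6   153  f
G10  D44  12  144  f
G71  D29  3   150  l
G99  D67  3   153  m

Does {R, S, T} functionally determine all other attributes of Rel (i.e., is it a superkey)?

Yes

All 8 rows have distinct {R, S, T} values, so {R, S, T} → (all attributes) holds and {R, S, T} is a superkey.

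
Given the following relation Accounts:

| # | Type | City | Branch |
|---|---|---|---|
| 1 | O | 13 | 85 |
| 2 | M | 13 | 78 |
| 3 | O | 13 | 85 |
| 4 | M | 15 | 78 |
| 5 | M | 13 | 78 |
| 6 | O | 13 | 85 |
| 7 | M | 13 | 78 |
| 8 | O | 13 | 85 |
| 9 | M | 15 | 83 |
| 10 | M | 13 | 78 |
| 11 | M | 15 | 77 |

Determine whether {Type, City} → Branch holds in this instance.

(Type=O, City=13): rows 1, 3, 6, 8 → Branch = 85, 85, 85, 85 ✓
(Type=M, City=13): rows 2, 5, 7, 10 → Branch = 78, 78, 78, 78 ✓
(Type=M, City=15): rows 4, 9, 11 → Branch takes values {78, 83, 77} — violation
Two rows agree on {Type, City} but differ on Branch, so {Type, City} → Branch does not hold.

No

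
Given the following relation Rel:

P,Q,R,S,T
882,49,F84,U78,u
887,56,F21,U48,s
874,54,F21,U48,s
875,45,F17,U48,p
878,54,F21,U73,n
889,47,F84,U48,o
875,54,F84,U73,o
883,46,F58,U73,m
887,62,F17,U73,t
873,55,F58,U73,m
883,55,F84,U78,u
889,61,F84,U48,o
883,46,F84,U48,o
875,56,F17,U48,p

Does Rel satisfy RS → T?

Yes

(R=F84, S=U78): 2 rows → T = u, u ✓
(R=F21, S=U48): 2 rows → T = s, s ✓
(R=F17, S=U48): 2 rows → T = p, p ✓
(R=F21, S=U73): 1 row → T = n ✓
(R=F84, S=U48): 3 rows → T = o, o, o ✓
(R=F84, S=U73): 1 row → T = o ✓
(R=F58, S=U73): 2 rows → T = m, m ✓
(R=F17, S=U73): 1 row → T = t ✓
Every RS value is associated with a single T value, so RS → T holds.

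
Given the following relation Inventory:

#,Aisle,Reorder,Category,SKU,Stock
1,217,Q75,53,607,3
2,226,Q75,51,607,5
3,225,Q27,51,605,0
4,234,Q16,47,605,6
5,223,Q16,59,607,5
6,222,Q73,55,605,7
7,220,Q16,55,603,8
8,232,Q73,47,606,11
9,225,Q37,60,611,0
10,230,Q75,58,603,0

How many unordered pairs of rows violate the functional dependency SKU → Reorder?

6

SKU=607: violating pairs (1,5), (2,5) — 2 pairs.
SKU=605: violating pairs (3,4), (3,6), (4,6) — 3 pairs.
SKU=603: violating pairs (7,10) — 1 pair.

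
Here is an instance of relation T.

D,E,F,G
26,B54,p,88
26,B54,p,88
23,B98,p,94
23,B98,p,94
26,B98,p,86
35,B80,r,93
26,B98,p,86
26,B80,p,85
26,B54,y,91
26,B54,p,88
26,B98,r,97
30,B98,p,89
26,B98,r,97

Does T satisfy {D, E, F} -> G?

(D=26, E=B54, F=p): 3 rows → G = 88, 88, 88 ✓
(D=23, E=B98, F=p): 2 rows → G = 94, 94 ✓
(D=26, E=B98, F=p): 2 rows → G = 86, 86 ✓
(D=35, E=B80, F=r): 1 row → G = 93 ✓
(D=26, E=B80, F=p): 1 row → G = 85 ✓
(D=26, E=B54, F=y): 1 row → G = 91 ✓
(D=26, E=B98, F=r): 2 rows → G = 97, 97 ✓
(D=30, E=B98, F=p): 1 row → G = 89 ✓
Every {D, E, F} value is associated with a single G value, so {D, E, F} -> G holds.

Yes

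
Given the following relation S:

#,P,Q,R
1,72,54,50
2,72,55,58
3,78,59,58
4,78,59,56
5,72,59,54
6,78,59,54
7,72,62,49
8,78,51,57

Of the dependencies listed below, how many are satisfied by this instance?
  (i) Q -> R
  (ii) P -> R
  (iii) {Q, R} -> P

0

(i) Q -> R: Q=59: rows 3, 4, 5, 6 → R takes values {58, 56, 54} — violation — fails.
(ii) P -> R: P=72: rows 1, 2, 5, 7 → R takes values {50, 58, 54, 49} — violation; P=78: rows 3, 4, 6, 8 → R takes values {58, 56, 54, 57} — violation — fails.
(iii) {Q, R} -> P: (Q=59, R=54): rows 5, 6 → P takes values {72, 78} — violation — fails.
None of the 3 dependencies hold.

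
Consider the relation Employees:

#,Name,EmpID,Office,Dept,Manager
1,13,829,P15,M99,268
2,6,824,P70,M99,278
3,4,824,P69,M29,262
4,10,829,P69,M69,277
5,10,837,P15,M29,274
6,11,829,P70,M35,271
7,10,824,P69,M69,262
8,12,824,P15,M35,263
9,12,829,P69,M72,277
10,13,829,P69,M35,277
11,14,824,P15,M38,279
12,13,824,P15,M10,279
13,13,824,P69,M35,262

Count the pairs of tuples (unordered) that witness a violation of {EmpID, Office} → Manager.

2

(EmpID=824, Office=P69): all 3 rows agree on Manager — 0 pairs.
(EmpID=829, Office=P69): all 3 rows agree on Manager — 0 pairs.
(EmpID=824, Office=P15): violating pairs (8,11), (8,12) — 2 pairs.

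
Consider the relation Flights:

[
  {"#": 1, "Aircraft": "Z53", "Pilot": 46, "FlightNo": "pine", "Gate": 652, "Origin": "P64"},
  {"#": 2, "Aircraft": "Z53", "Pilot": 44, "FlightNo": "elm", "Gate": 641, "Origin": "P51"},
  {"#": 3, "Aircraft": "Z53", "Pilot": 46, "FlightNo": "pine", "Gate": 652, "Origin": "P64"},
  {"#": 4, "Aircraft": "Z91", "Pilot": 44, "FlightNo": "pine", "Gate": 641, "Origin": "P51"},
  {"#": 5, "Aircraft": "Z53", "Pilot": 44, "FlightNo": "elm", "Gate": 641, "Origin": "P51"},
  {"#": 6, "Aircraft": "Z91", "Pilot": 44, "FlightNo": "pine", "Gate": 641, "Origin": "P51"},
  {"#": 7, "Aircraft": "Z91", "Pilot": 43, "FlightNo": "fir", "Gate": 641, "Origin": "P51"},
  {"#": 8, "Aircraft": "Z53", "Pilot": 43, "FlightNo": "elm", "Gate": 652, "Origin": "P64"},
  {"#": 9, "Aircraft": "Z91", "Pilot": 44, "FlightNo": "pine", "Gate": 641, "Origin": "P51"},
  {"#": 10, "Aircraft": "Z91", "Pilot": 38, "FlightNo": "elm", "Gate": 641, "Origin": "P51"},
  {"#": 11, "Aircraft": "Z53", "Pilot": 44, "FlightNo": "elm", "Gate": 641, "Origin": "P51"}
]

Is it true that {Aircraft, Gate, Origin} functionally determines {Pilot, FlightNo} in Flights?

No

(Aircraft=Z53, Gate=652, Origin=P64): rows 1, 3, 8 → {Pilot,FlightNo} takes values {(46, pine), (43, elm)} — violation
(Aircraft=Z53, Gate=641, Origin=P51): rows 2, 5, 11 → {Pilot,FlightNo} = (44, elm), (44, elm), (44, elm) ✓
(Aircraft=Z91, Gate=641, Origin=P51): rows 4, 6, 7, 9, 10 → {Pilot,FlightNo} takes values {(44, pine), (43, fir), (38, elm)} — violation
Two rows agree on {Aircraft, Gate, Origin} but differ on {Pilot, FlightNo}, so {Aircraft, Gate, Origin} → {Pilot, FlightNo} does not hold.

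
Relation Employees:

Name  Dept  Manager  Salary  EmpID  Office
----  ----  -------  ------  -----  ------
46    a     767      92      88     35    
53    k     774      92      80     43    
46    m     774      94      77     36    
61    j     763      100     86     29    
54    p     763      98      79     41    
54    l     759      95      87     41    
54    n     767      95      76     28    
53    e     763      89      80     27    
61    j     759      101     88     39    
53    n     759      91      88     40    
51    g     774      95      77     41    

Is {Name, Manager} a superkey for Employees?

Yes

All 11 rows have distinct {Name, Manager} values, so {Name, Manager} → (all attributes) holds and {Name, Manager} is a superkey.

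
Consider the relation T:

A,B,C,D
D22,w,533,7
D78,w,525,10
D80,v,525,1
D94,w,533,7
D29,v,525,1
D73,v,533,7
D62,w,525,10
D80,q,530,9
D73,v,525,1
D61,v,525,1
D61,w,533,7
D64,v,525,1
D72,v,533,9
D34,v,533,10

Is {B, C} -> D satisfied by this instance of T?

(B=w, C=533): 3 rows → D = 7, 7, 7 ✓
(B=w, C=525): 2 rows → D = 10, 10 ✓
(B=v, C=525): 5 rows → D = 1, 1, 1, 1, 1 ✓
(B=v, C=533): 3 rows → D takes values {7, 9, 10} — violation
(B=q, C=530): 1 row → D = 9 ✓
Two rows agree on {B, C} but differ on D, so {B, C} -> D does not hold.

No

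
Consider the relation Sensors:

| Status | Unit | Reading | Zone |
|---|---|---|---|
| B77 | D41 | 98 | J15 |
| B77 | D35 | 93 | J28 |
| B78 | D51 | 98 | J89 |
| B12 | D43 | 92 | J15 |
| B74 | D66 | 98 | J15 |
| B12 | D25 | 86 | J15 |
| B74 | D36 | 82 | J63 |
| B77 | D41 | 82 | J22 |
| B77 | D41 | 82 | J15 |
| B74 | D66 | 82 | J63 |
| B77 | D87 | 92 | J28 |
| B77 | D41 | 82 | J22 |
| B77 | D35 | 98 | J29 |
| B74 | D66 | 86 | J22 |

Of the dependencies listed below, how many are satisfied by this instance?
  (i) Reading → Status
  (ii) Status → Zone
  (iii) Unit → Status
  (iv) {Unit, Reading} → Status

(i) Reading → Status: Reading=98: 4 rows → Status takes values {B77, B78, B74} — violation; Reading=92: 2 rows → Status takes values {B12, B77} — violation; Reading=86: 2 rows → Status takes values {B12, B74} — violation; Reading=82: 5 rows → Status takes values {B74, B77} — violation — fails.
(ii) Status → Zone: Status=B77: 7 rows → Zone takes values {J15, J28, J22, J29} — violation; Status=B74: 4 rows → Zone takes values {J15, J63, J22} — violation — fails.
(iii) Unit → Status: every LHS value maps to a single RHS value — holds.
(iv) {Unit, Reading} → Status: every LHS value maps to a single RHS value — holds.
2 of the 4 dependencies hold.

2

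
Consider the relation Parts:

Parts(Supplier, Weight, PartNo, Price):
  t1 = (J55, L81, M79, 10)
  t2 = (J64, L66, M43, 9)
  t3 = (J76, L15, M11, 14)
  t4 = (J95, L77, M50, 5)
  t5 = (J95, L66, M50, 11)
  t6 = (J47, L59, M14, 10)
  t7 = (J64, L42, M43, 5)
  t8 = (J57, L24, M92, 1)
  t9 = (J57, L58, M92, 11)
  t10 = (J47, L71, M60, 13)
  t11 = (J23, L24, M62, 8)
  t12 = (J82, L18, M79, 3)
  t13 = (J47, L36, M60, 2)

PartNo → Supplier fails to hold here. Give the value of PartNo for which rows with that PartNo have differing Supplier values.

M79

PartNo=M79: rows 1, 12 → Supplier takes values {J55, J82} — violation
PartNo=M43: rows 2, 7 → Supplier = J64, J64 ✓
PartNo=M11: row 3 → Supplier = J76 ✓
PartNo=M50: rows 4, 5 → Supplier = J95, J95 ✓
PartNo=M14: row 6 → Supplier = J47 ✓
PartNo=M92: rows 8, 9 → Supplier = J57, J57 ✓
PartNo=M60: rows 10, 13 → Supplier = J47, J47 ✓
PartNo=M62: row 11 → Supplier = J23 ✓
The only PartNo value with inconsistent Supplier is PartNo=M79.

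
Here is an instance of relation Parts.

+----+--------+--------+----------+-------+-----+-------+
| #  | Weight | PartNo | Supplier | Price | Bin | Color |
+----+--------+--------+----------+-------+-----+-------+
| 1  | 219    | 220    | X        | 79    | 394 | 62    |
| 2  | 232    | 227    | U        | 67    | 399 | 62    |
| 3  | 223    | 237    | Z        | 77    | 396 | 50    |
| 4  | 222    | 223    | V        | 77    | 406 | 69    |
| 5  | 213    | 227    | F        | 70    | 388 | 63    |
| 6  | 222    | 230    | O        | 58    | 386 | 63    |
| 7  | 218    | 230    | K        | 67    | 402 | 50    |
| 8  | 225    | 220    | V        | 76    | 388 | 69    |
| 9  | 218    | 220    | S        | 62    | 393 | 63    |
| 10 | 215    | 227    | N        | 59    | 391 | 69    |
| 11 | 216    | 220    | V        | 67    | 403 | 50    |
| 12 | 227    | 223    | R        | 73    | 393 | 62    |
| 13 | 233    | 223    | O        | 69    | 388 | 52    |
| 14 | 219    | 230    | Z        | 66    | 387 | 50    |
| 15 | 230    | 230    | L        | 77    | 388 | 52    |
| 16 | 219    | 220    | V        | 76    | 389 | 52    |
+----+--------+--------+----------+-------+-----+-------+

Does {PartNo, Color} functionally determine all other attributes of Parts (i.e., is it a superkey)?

Rows 7 and 14 have the same {PartNo, Color} value (PartNo=230, Color=50) but are distinct tuples, so {PartNo, Color} does not determine every attribute — not a superkey.

No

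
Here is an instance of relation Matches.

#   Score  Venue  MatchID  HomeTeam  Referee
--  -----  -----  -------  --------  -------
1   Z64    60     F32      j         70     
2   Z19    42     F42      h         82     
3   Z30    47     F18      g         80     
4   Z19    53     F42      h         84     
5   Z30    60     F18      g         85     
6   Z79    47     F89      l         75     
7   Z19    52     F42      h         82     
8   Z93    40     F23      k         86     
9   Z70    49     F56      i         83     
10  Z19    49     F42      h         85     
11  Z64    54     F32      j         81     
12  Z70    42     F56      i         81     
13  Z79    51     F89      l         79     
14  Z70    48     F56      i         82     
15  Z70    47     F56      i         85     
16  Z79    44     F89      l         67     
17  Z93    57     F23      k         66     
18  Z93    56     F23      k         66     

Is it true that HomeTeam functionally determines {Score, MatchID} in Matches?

Yes

HomeTeam=j: rows 1, 11 → {Score,MatchID} = (Z64, F32), (Z64, F32) ✓
HomeTeam=h: rows 2, 4, 7, 10 → {Score,MatchID} = (Z19, F42), (Z19, F42), (Z19, F42), (Z19, F42) ✓
HomeTeam=g: rows 3, 5 → {Score,MatchID} = (Z30, F18), (Z30, F18) ✓
HomeTeam=l: rows 6, 13, 16 → {Score,MatchID} = (Z79, F89), (Z79, F89), (Z79, F89) ✓
HomeTeam=k: rows 8, 17, 18 → {Score,MatchID} = (Z93, F23), (Z93, F23), (Z93, F23) ✓
HomeTeam=i: rows 9, 12, 14, 15 → {Score,MatchID} = (Z70, F56), (Z70, F56), (Z70, F56), (Z70, F56) ✓
Every HomeTeam value is associated with a single {Score, MatchID} value, so HomeTeam -> {Score, MatchID} holds.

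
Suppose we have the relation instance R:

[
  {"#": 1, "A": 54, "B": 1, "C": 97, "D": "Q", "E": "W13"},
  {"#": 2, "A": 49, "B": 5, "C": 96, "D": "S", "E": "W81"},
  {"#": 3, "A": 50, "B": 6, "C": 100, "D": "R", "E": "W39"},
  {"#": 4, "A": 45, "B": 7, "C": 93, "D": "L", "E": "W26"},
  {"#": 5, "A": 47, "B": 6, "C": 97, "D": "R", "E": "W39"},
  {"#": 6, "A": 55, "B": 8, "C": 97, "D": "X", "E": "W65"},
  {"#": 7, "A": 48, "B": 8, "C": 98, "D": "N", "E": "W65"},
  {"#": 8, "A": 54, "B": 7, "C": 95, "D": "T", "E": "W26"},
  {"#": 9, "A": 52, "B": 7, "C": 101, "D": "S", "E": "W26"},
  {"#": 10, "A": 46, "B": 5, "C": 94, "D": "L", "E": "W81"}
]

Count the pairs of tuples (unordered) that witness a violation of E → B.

E=W81: all 2 rows agree on B — 0 pairs.
E=W39: all 2 rows agree on B — 0 pairs.
E=W26: all 3 rows agree on B — 0 pairs.
E=W65: all 2 rows agree on B — 0 pairs.

0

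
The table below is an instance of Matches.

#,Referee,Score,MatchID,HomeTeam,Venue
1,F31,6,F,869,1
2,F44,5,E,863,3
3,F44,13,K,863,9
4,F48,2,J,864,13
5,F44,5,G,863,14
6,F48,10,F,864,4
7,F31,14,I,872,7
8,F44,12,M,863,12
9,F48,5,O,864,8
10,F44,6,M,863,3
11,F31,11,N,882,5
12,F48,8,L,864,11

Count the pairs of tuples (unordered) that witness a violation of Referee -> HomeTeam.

3

Referee=F31: violating pairs (1,7), (1,11), (7,11) — 3 pairs.
Referee=F44: all 5 rows agree on HomeTeam — 0 pairs.
Referee=F48: all 4 rows agree on HomeTeam — 0 pairs.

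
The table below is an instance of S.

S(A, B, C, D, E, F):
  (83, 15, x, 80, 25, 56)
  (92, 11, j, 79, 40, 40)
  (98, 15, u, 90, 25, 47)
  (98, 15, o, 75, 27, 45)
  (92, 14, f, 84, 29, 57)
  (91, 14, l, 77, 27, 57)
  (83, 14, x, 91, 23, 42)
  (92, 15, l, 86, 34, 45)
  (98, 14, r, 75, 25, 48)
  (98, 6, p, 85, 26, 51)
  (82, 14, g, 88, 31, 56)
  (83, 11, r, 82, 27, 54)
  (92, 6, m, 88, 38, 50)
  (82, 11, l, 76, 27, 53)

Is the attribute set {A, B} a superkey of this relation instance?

No

Two distinct rows share (A=98, B=15), so {A, B} does not determine every attribute — not a superkey.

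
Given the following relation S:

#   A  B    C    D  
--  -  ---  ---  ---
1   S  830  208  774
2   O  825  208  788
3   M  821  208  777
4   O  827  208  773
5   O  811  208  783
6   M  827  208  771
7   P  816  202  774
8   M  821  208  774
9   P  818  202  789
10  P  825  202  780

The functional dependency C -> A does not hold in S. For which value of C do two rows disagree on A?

208

C=208: rows 1, 2, 3, 4, 5, 6, 8 → A takes values {S, O, M} — violation
C=202: rows 7, 9, 10 → A = P, P, P ✓
The only C value with inconsistent A is C=208.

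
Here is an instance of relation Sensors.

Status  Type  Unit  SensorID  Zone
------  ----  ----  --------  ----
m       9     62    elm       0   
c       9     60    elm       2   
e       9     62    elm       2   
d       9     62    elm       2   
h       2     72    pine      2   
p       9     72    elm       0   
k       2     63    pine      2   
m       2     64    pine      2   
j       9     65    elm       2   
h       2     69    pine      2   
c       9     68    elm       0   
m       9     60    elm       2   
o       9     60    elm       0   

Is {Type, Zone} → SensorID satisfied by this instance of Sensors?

(Type=9, Zone=0): 4 rows → SensorID = elm, elm, elm, elm ✓
(Type=9, Zone=2): 5 rows → SensorID = elm, elm, elm, elm, elm ✓
(Type=2, Zone=2): 4 rows → SensorID = pine, pine, pine, pine ✓
Every {Type, Zone} value is associated with a single SensorID value, so {Type, Zone} → SensorID holds.

Yes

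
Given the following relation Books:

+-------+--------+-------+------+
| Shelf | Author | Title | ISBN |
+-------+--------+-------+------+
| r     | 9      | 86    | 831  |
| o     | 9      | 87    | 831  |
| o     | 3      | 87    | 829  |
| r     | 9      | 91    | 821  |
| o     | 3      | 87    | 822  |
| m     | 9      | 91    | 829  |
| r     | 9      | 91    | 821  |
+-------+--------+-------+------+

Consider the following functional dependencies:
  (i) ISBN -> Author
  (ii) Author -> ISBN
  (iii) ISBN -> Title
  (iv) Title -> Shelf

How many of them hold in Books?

0

(i) ISBN -> Author: ISBN=829: 2 rows → Author takes values {3, 9} — violation — fails.
(ii) Author -> ISBN: Author=9: 5 rows → ISBN takes values {831, 821, 829} — violation; Author=3: 2 rows → ISBN takes values {829, 822} — violation — fails.
(iii) ISBN -> Title: ISBN=831: 2 rows → Title takes values {86, 87} — violation; ISBN=829: 2 rows → Title takes values {87, 91} — violation — fails.
(iv) Title -> Shelf: Title=91: 3 rows → Shelf takes values {r, m} — violation — fails.
None of the 4 dependencies hold.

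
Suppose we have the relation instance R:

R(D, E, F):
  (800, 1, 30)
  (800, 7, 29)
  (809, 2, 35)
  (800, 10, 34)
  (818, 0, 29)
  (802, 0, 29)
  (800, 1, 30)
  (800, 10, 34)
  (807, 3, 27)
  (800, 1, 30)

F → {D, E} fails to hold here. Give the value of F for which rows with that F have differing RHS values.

29

F=30: 3 rows → {D,E} = (800, 1), (800, 1), (800, 1) ✓
F=29: 3 rows → {D,E} takes values {(800, 7), (818, 0), (802, 0)} — violation
F=35: 1 row → {D,E} = (809, 2) ✓
F=34: 2 rows → {D,E} = (800, 10), (800, 10) ✓
F=27: 1 row → {D,E} = (807, 3) ✓
The only F value with inconsistent RHS is F=29.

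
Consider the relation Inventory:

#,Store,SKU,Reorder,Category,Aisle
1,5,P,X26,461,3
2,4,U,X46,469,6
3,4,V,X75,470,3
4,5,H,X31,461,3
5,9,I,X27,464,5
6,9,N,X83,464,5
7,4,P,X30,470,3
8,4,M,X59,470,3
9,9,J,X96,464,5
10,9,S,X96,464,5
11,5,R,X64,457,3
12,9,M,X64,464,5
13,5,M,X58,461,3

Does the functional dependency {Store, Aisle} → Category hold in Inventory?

(Store=5, Aisle=3): rows 1, 4, 11, 13 → Category takes values {461, 457} — violation
(Store=4, Aisle=6): row 2 → Category = 469 ✓
(Store=4, Aisle=3): rows 3, 7, 8 → Category = 470, 470, 470 ✓
(Store=9, Aisle=5): rows 5, 6, 9, 10, 12 → Category = 464, 464, 464, 464, 464 ✓
Two rows agree on {Store, Aisle} but differ on Category, so {Store, Aisle} → Category does not hold.

No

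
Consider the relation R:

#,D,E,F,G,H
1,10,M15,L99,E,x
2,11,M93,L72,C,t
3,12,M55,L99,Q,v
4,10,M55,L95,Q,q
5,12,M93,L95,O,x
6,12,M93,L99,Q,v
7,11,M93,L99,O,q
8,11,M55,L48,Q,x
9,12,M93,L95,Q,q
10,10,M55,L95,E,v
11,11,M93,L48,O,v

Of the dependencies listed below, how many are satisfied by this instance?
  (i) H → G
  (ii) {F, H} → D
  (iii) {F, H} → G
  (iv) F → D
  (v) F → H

1

(i) H → G: H=x: rows 1, 5, 8 → G takes values {E, O, Q} — violation; H=v: rows 3, 6, 10, 11 → G takes values {Q, E, O} — violation; H=q: rows 4, 7, 9 → G takes values {Q, O} — violation — fails.
(ii) {F, H} → D: (F=L95, H=q): rows 4, 9 → D takes values {10, 12} — violation — fails.
(iii) {F, H} → G: every LHS value maps to a single RHS value — holds.
(iv) F → D: F=L99: rows 1, 3, 6, 7 → D takes values {10, 12, 11} — violation; F=L95: rows 4, 5, 9, 10 → D takes values {10, 12} — violation — fails.
(v) F → H: F=L99: rows 1, 3, 6, 7 → H takes values {x, v, q} — violation; F=L95: rows 4, 5, 9, 10 → H takes values {q, x, v} — violation; F=L48: rows 8, 11 → H takes values {x, v} — violation — fails.
1 of the 5 dependencies holds.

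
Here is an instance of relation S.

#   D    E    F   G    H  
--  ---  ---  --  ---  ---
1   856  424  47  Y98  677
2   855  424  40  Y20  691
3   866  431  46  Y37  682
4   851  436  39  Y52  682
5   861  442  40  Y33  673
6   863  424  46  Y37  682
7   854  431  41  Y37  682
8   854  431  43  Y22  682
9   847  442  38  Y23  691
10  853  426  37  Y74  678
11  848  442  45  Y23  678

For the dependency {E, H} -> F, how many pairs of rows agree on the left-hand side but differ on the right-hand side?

(E=431, H=682): violating pairs (3,7), (3,8), (7,8) — 3 pairs.

3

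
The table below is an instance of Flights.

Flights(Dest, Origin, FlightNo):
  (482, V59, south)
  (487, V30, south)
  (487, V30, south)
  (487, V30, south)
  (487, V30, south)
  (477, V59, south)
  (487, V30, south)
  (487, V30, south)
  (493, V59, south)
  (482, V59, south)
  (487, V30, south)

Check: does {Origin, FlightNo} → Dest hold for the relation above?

No

(Origin=V59, FlightNo=south): 4 rows → Dest takes values {482, 477, 493} — violation
(Origin=V30, FlightNo=south): 7 rows → Dest = 487, 487, 487, 487, 487, 487, 487 ✓
Two rows agree on {Origin, FlightNo} but differ on Dest, so {Origin, FlightNo} → Dest does not hold.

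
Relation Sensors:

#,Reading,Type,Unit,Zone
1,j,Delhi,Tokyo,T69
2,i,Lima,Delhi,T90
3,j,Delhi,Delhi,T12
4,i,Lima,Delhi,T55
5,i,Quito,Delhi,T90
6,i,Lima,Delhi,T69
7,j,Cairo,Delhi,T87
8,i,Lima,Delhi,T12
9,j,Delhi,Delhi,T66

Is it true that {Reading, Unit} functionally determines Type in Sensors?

(Reading=j, Unit=Tokyo): row 1 → Type = Delhi ✓
(Reading=i, Unit=Delhi): rows 2, 4, 5, 6, 8 → Type takes values {Lima, Quito} — violation
(Reading=j, Unit=Delhi): rows 3, 7, 9 → Type takes values {Delhi, Cairo} — violation
Two rows agree on {Reading, Unit} but differ on Type, so {Reading, Unit} → Type does not hold.

No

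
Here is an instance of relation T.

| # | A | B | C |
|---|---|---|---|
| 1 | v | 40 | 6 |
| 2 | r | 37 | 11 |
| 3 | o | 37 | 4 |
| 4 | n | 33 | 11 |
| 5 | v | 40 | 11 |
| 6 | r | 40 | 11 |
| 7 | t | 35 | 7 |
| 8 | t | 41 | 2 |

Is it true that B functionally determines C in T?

B=40: rows 1, 5, 6 → C takes values {6, 11} — violation
B=37: rows 2, 3 → C takes values {11, 4} — violation
B=33: row 4 → C = 11 ✓
B=35: row 7 → C = 7 ✓
B=41: row 8 → C = 2 ✓
Two rows agree on B but differ on C, so B -> C does not hold.

No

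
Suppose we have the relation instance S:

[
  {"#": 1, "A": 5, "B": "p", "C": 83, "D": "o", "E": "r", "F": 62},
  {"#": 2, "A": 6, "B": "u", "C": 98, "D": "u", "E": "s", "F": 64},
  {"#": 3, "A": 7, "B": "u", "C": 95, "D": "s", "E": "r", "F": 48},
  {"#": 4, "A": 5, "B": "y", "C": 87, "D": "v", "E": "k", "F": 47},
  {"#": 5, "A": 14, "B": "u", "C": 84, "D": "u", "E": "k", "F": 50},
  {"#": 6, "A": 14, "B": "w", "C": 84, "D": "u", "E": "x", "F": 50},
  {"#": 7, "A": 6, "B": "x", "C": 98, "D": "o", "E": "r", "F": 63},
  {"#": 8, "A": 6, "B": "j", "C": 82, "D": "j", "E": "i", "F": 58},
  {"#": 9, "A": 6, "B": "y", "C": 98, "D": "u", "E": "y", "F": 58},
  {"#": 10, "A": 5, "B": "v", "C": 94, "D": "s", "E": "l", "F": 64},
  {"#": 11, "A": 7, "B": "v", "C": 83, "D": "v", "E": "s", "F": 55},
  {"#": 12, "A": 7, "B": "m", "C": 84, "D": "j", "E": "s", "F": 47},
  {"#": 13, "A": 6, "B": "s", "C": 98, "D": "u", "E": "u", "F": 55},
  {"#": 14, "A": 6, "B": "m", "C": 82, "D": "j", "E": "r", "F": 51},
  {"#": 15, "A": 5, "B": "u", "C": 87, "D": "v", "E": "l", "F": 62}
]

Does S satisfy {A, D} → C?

(A=5, D=o): row 1 → C = 83 ✓
(A=6, D=u): rows 2, 9, 13 → C = 98, 98, 98 ✓
(A=7, D=s): row 3 → C = 95 ✓
(A=5, D=v): rows 4, 15 → C = 87, 87 ✓
(A=14, D=u): rows 5, 6 → C = 84, 84 ✓
(A=6, D=o): row 7 → C = 98 ✓
(A=6, D=j): rows 8, 14 → C = 82, 82 ✓
(A=5, D=s): row 10 → C = 94 ✓
(A=7, D=v): row 11 → C = 83 ✓
(A=7, D=j): row 12 → C = 84 ✓
Every {A, D} value is associated with a single C value, so {A, D} → C holds.

Yes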